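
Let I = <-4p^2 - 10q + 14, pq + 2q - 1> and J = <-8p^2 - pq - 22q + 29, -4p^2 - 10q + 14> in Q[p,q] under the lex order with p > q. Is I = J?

Two ideals are equal iff their reduced Gröbner bases coincide (the reduced basis is unique for a fixed ordering).
Buchberger on the first generating set:
f_1 = -4p^2 - 10q + 14, LT = p^2.
f_2 = pq + 2q - 1, LT = pq.

S(f_1,f_2): lcm = p^2q. S = -2pq + p + 5/2q^2 - 7/2q.
  leading term pq: subtract (-2)·f_2 from -2pq + p + 5/2q^2 - 7/2q → p + 5/2q^2 + 1/2q - 2
  leading term p: no divisor's leading term divides it; move p to the remainder.
  leading term q^2: no divisor's leading term divides it; move 5/2q^2 to the remainder.
  leading term q: no divisor's leading term divides it; move 1/2q to the remainder.
  leading term 1: no divisor's leading term divides it; move -2 to the remainder.
  remainder p + 5/2q^2 + 1/2q - 2 ≠ 0; add g_3 = p + 5/2q^2 + 1/2q - 2 to the basis.

S(f_1,g_3): lcm = p^2. S = -5/2pq^2 - 1/2pq + 2p + 5/2q - 7/2.
  leading term pq^2: subtract (-5/2q)·f_2 from -5/2pq^2 - 1/2pq + 2p + 5/2q - 7/2 → -1/2pq + 2p + 5q^2 - 7/2
  leading term pq: subtract (-1/2)·f_2 from -1/2pq + 2p + 5q^2 - 7/2 → 2p + 5q^2 + q - 4
  leading term p: subtract (2)·g_3 from 2p + 5q^2 + q - 4 → 0
  remainder 0.

S(f_2,g_3): lcm = pq. S = -5/2q^3 - 1/2q^2 + 4q - 1.
  leading term q^3: no divisor's leading term divides it; move -5/2q^3 to the remainder.
  leading term q^2: no divisor's leading term divides it; move -1/2q^2 to the remainder.
  leading term q: no divisor's leading term divides it; move 4q to the remainder.
  leading term 1: no divisor's leading term divides it; move -1 to the remainder.
  remainder -5/2q^3 - 1/2q^2 + 4q - 1 ≠ 0; add g_4 = -5/2q^3 - 1/2q^2 + 4q - 1 to the basis.

S(f_1,g_4): leading monomials are coprime, so the S-polynomial reduces to 0 (Buchberger's first criterion).
S(f_2,g_4): lcm = pq^3. S = -1/5pq^2 + 8/5pq - 2/5p + 2q^3 - q^2.
  leading term pq^2: subtract (-1/5q)·f_2 from -1/5pq^2 + 8/5pq - 2/5p + 2q^3 - q^2 → 8/5pq - 2/5p + 2q^3 - 3/5q^2 - 1/5q
  leading term pq: subtract (8/5)·f_2 from 8/5pq - 2/5p + 2q^3 - 3/5q^2 - 1/5q → -2/5p + 2q^3 - 3/5q^2 - 17/5q + 8/5
  leading term p: subtract (-2/5)·g_3 from -2/5p + 2q^3 - 3/5q^2 - 17/5q + 8/5 → 2q^3 + 2/5q^2 - 16/5q + 4/5
  leading term q^3: subtract (-4/5)·g_4 from 2q^3 + 2/5q^2 - 16/5q + 4/5 → 0
  remainder 0.

S(g_3,g_4): leading monomials are coprime, so the S-polynomial reduces to 0 (Buchberger's first criterion).
Every S-polynomial of the final basis reduces to 0, so we have a Gröbner basis.
Inter-reduce: drop elements whose leading term is divisible by another's, tail-reduce, and make monic.
Reduced Gröbner basis: {p + 5/2q^2 + 1/2q - 2, q^3 + 1/5q^2 - 8/5q + 2/5}.

Buchberger on the second generating set:
h_1 = -8p^2 - pq - 22q + 29, LT = p^2.
h_2 = -4p^2 - 10q + 14, LT = p^2.

S(h_1,h_2): lcm = p^2. S = 1/8pq + 1/4q - 1/8.
  leading term pq: no divisor's leading term divides it; move 1/8pq to the remainder.
  leading term q: no divisor's leading term divides it; move 1/4q to the remainder.
  leading term 1: no divisor's leading term divides it; move -1/8 to the remainder.
  remainder 1/8pq + 1/4q - 1/8 ≠ 0; add k_3 = 1/8pq + 1/4q - 1/8 to the basis.

S(h_1,k_3): lcm = p^2q. S = 1/8pq^2 - 2pq + p + 11/4q^2 - 29/8q.
  leading term pq^2: subtract (q)·k_3 from 1/8pq^2 - 2pq + p + 11/4q^2 - 29/8q → -2pq + p + 5/2q^2 - 7/2q
  leading term pq: subtract (-16)·k_3 from -2pq + p + 5/2q^2 - 7/2q → p + 5/2q^2 + 1/2q - 2
  leading term p: no divisor's leading term divides it; move p to the remainder.
  leading term q^2: no divisor's leading term divides it; move 5/2q^2 to the remainder.
  leading term q: no divisor's leading term divides it; move 1/2q to the remainder.
  leading term 1: no divisor's leading term divides it; move -2 to the remainder.
  remainder p + 5/2q^2 + 1/2q - 2 ≠ 0; add k_4 = p + 5/2q^2 + 1/2q - 2 to the basis.

S(h_2,k_3): lcm = p^2q. S = -2pq + p + 5/2q^2 - 7/2q.
  leading term pq: subtract (-16)·k_3 from -2pq + p + 5/2q^2 - 7/2q → p + 5/2q^2 + 1/2q - 2
  leading term p: subtract (1)·k_4 from p + 5/2q^2 + 1/2q - 2 → 0
  remainder 0.

S(h_1,k_4): lcm = p^2. S = -5/2pq^2 - 3/8pq + 2p + 11/4q - 29/8.
  leading term pq^2: subtract (-20q)·k_3 from -5/2pq^2 - 3/8pq + 2p + 11/4q - 29/8 → -3/8pq + 2p + 5q^2 + 1/4q - 29/8
  leading term pq: subtract (-3)·k_3 from -3/8pq + 2p + 5q^2 + 1/4q - 29/8 → 2p + 5q^2 + q - 4
  leading term p: subtract (2)·k_4 from 2p + 5q^2 + q - 4 → 0
  remainder 0.

S(h_2,k_4): lcm = p^2. S = -5/2pq^2 - 1/2pq + 2p + 5/2q - 7/2.
  leading term pq^2: subtract (-20q)·k_3 from -5/2pq^2 - 1/2pq + 2p + 5/2q - 7/2 → -1/2pq + 2p + 5q^2 - 7/2
  leading term pq: subtract (-4)·k_3 from -1/2pq + 2p + 5q^2 - 7/2 → 2p + 5q^2 + q - 4
  leading term p: subtract (2)·k_4 from 2p + 5q^2 + q - 4 → 0
  remainder 0.

S(k_3,k_4): lcm = pq. S = -5/2q^3 - 1/2q^2 + 4q - 1.
  leading term q^3: no divisor's leading term divides it; move -5/2q^3 to the remainder.
  leading term q^2: no divisor's leading term divides it; move -1/2q^2 to the remainder.
  leading term q: no divisor's leading term divides it; move 4q to the remainder.
  leading term 1: no divisor's leading term divides it; move -1 to the remainder.
  remainder -5/2q^3 - 1/2q^2 + 4q - 1 ≠ 0; add k_5 = -5/2q^3 - 1/2q^2 + 4q - 1 to the basis.

S(h_1,k_5): leading monomials are coprime, so the S-polynomial reduces to 0 (Buchberger's first criterion).
S(h_2,k_5): leading monomials are coprime, so the S-polynomial reduces to 0 (Buchberger's first criterion).
S(k_3,k_5): lcm = pq^3. S = -1/5pq^2 + 8/5pq - 2/5p + 2q^3 - q^2.
  leading term pq^2: subtract (-8/5q)·k_3 from -1/5pq^2 + 8/5pq - 2/5p + 2q^3 - q^2 → 8/5pq - 2/5p + 2q^3 - 3/5q^2 - 1/5q
  leading term pq: subtract (64/5)·k_3 from 8/5pq - 2/5p + 2q^3 - 3/5q^2 - 1/5q → -2/5p + 2q^3 - 3/5q^2 - 17/5q + 8/5
  leading term p: subtract (-2/5)·k_4 from -2/5p + 2q^3 - 3/5q^2 - 17/5q + 8/5 → 2q^3 + 2/5q^2 - 16/5q + 4/5
  leading term q^3: subtract (-4/5)·k_5 from 2q^3 + 2/5q^2 - 16/5q + 4/5 → 0
  remainder 0.

S(k_4,k_5): leading monomials are coprime, so the S-polynomial reduces to 0 (Buchberger's first criterion).
Every S-polynomial of the final basis reduces to 0, so we have a Gröbner basis.
Inter-reduce: drop elements whose leading term is divisible by another's, tail-reduce, and make monic.
Reduced Gröbner basis: {p + 5/2q^2 + 1/2q - 2, q^3 + 1/5q^2 - 8/5q + 2/5}.

These coincide, so the ideals are equal.

Yes, the ideals are equal.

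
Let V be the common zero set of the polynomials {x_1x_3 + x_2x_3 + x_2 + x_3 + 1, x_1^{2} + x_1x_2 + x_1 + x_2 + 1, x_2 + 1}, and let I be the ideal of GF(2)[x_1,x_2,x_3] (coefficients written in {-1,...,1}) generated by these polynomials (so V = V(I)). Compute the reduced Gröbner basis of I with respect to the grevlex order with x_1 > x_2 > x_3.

This is the nonlinear analogue of row-reducing a linear system.

f_1 = x_1x_3 + x_2x_3 + x_2 + x_3 + 1, LT = x_1x_3.
f_2 = x_1^{2} + x_1x_2 + x_1 + x_2 + 1, LT = x_1^{2}.
f_3 = x_2 + 1, LT = x_2.

The S-polynomials (S(f_1,f_2), S(f_1,f_3), S(f_2,f_3)) all reduce to 0 modulo the current basis, so we have a Gröbner basis.

G = {x_1^{2}, x_1x_3, x_2 + 1}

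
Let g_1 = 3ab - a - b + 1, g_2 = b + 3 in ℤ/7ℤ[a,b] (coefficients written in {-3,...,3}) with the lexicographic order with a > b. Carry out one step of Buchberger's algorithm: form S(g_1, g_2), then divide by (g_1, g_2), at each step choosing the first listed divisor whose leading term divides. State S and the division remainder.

lcm(LM(g_1), LM(g_2)) = ab.
S = (lcm/LT(g_1))·g_1 − (lcm/LT(g_2))·g_2 = -a + 2b - 2.
Reduce S modulo (g_1, g_2) in that order:
  leading term a: no divisor's leading term divides it; move -a to the remainder.
  leading term b: subtract (2)·g_2 from 2b - 2 → -1
  leading term 1: no divisor's leading term divides it; move -1 to the remainder.
The remainder -a - 1 is nonzero, so it would be added as the next basis element.

S(g_1, g_2) = -a + 2b - 2; remainder on division = -a - 1.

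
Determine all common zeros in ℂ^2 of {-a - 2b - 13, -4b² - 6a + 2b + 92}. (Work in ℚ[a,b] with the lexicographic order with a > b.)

{(-3, -5), (-30, 17/2)}

Compute a lex Gröbner basis by Buchberger's algorithm.
f_1 = -a - 2b - 13, LT = a.
f_2 = -6a - 4b² + 2b + 92, LT = a.

S(f_1,f_2): lcm = a. S = -⅔b² + 7/3b + 85/3.
  leading term b²: no divisor's leading term divides it; move -⅔b² to the remainder.
  leading term b: no divisor's leading term divides it; move 7/3b to the remainder.
  leading term 1: no divisor's leading term divides it; move 85/3 to the remainder.
  remainder -⅔b² + 7/3b + 85/3 ≠ 0; add h_3 = -⅔b² + 7/3b + 85/3 to the basis.

The other S-polynomials (S(f_1,h_3), S(f_2,h_3)) all reduce to 0 modulo the current basis, so we have a Gröbner basis.
Inter-reduce: drop elements whose leading term is divisible by another's, tail-reduce, and make monic.
Reduced Gröbner basis: {a + 2b + 13, b² - 7/2b - 85/2}.

Since the basis is lex-ordered, b² - 7/2b - 85/2 is univariate in b. Its roots are {-5, 17/2}. Back-substituting each root into the other basis elements fixes the other coordinates.
  b = -5: the earlier basis element becomes a + 3 = 0, giving a = -3 — point (-3, -5).
  b = 17/2: the earlier basis element becomes a + 30 = 0, giving a = -30 — point (-30, 17/2).
Each listed point satisfies every original equation (direct substitution).
A lex Gröbner basis triangularizes the system, enabling back-substitution.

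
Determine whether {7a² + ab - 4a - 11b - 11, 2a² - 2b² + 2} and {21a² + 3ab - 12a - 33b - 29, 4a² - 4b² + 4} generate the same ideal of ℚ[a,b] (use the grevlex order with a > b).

Equality of ideals is decidable: compute both reduced Gröbner bases (unique for the ordering) and check whether they agree.
Buchberger on the first generating set:
f_1 = 7a² + ab - 4a - 11b - 11, LT = a².
f_2 = 2a² - 2b² + 2, LT = a².

S(f_1,f_2): lcm = a². S = 1/7ab + b² - 4/7a - 11/7b - 18/7.
  leading term ab: no divisor's leading term divides it; move 1/7ab to the remainder.
  leading term b²: no divisor's leading term divides it; move b² to the remainder.
  leading term a: no divisor's leading term divides it; move -4/7a to the remainder.
  leading term b: no divisor's leading term divides it; move -11/7b to the remainder.
  leading term 1: no divisor's leading term divides it; move -18/7 to the remainder.
  remainder 1/7ab + b² - 4/7a - 11/7b - 18/7 ≠ 0; add g_3 = 1/7ab + b² - 4/7a - 11/7b - 18/7 to the basis.

S(f_1,g_3): lcm = a²b. S = -48/7ab² + 4a² + 73/7ab - 11/7b² + 18a - 11/7b.
  leading term ab²: subtract (-48b)·g_3 from -48/7ab² + 4a² + 73/7ab - 11/7b² + 18a - 11/7b → 48b³ + 4a² - 17ab - 77b² + 18a - 125b
  leading term b³: no divisor's leading term divides it; move 48b³ to the remainder.
  leading term a²: subtract (4/7)·f_1 from 4a² - 17ab - 77b² + 18a - 125b → -123/7ab - 77b² + 142/7a - 831/7b + 44/7
  leading term ab: subtract (-123)·g_3 from -123/7ab - 77b² + 142/7a - 831/7b + 44/7 → 46b² - 50a - 312b - 310
  leading term b²: no divisor's leading term divides it; move 46b² to the remainder.
  leading term a: no divisor's leading term divides it; move -50a to the remainder.
  leading term b: no divisor's leading term divides it; move -312b to the remainder.
  leading term 1: no divisor's leading term divides it; move -310 to the remainder.
  remainder 48b³ + 46b² - 50a - 312b - 310 ≠ 0; add g_4 = 48b³ + 46b² - 50a - 312b - 310 to the basis.

The other S-polynomials (S(f_2,g_3), S(f_1,g_4), S(f_2,g_4), S(g_3,g_4)) all reduce to 0 modulo the current basis, so we have a Gröbner basis.
Inter-reduce: drop elements whose leading term is divisible by another's, tail-reduce, and make monic.
Reduced Gröbner basis: {b³ + 23/24b² - 25/24a - 13/2b - 155/24, a² - b² + 1, ab + 7b² - 4a - 11b - 18}.

Buchberger on the second generating set:
h_1 = 21a² + 3ab - 12a - 33b - 29, LT = a².
h_2 = 4a² - 4b² + 4, LT = a².

S(h_1,h_2): lcm = a². S = 1/7ab + b² - 4/7a - 11/7b - 50/21.
  leading term ab: no divisor's leading term divides it; move 1/7ab to the remainder.
  leading term b²: no divisor's leading term divides it; move b² to the remainder.
  leading term a: no divisor's leading term divides it; move -4/7a to the remainder.
  leading term b: no divisor's leading term divides it; move -11/7b to the remainder.
  leading term 1: no divisor's leading term divides it; move -50/21 to the remainder.
  remainder 1/7ab + b² - 4/7a - 11/7b - 50/21 ≠ 0; add k_3 = 1/7ab + b² - 4/7a - 11/7b - 50/21 to the basis.

S(h_1,k_3): lcm = a²b. S = -48/7ab² + 4a² + 73/7ab - 11/7b² + 50/3a - 29/21b.
  leading term ab²: subtract (-48b)·k_3 from -48/7ab² + 4a² + 73/7ab - 11/7b² + 50/3a - 29/21b → 48b³ + 4a² - 17ab - 77b² + 50/3a - 347/3b
  leading term b³: no divisor's leading term divides it; move 48b³ to the remainder.
  leading term a²: subtract (4/21)·h_1 from 4a² - 17ab - 77b² + 50/3a - 347/3b → -123/7ab - 77b² + 398/21a - 2297/21b + 116/21
  leading term ab: subtract (-123)·k_3 from -123/7ab - 77b² + 398/21a - 2297/21b + 116/21 → 46b² - 154/3a - 908/3b - 862/3
  leading term b²: no divisor's leading term divides it; move 46b² to the remainder.
  leading term a: no divisor's leading term divides it; move -154/3a to the remainder.
  leading term b: no divisor's leading term divides it; move -908/3b to the remainder.
  leading term 1: no divisor's leading term divides it; move -862/3 to the remainder.
  remainder 48b³ + 46b² - 154/3a - 908/3b - 862/3 ≠ 0; add k_4 = 48b³ + 46b² - 154/3a - 908/3b - 862/3 to the basis.

The other S-polynomials (S(h_2,k_3), S(h_1,k_4), S(h_2,k_4), S(k_3,k_4)) all reduce to 0 modulo the current basis, so we have a Gröbner basis.
Inter-reduce: drop elements whose leading term is divisible by another's, tail-reduce, and make monic.
Reduced Gröbner basis: {b³ + 23/24b² - 77/72a - 227/36b - 431/72, a² - b² + 1, ab + 7b² - 4a - 11b - 50/3}.

These differ, so the ideals are not equal.
The same test decides containment: I ⊆ J iff every generator of I reduces to 0 modulo a Gröbner basis of J.

No, the ideals differ.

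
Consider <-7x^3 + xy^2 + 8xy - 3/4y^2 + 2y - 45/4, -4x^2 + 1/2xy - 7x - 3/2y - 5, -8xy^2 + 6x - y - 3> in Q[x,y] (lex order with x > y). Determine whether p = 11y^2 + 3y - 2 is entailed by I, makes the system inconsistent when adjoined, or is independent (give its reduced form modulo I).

Adjoining 11y^2 + 3y - 2 makes the ideal the whole ring: the system is inconsistent.

First compute the reduced Gröbner basis of I by Buchberger's algorithm.
f_1 = -7x^3 + xy^2 + 8xy - 3/4y^2 + 2y - 45/4, LT = x^3.
f_2 = -4x^2 + 1/2xy - 7x - 3/2y - 5, LT = x^2.
f_3 = -8xy^2 + 6x - y - 3, LT = xy^2.

S(f_1,f_2): lcm = x^3. S = 1/8x^2y - 7/4x^2 - 1/7xy^2 - 85/56xy - 5/4x + 3/28y^2 - 2/7y + 45/28.
  reduce S modulo (f_1, f_2, f_3):
  remainder -219/112xy + 3077/1792x + 27/448y^2 + 825/3584y + 13771/3584 ≠ 0; add h_4 = -219/112xy + 3077/1792x + 27/448y^2 + 825/3584y + 13771/3584 to the basis.

S(f_1,f_3): lcm = x^3y^2. S = 3/4x^3 - 1/8x^2y - 3/8x^2 - 1/7xy^4 - 8/7xy^3 + 3/28y^4 - 2/7y^3 + 45/28y^2.
  reduce S modulo (f_1, f_2, f_3, h_4):
  remainder 178387/224256x + 3/28y^4 - 15/56y^3 + 232249/130816y^2 + 1006675/1046528y - 1233877/3139584 ≠ 0; add h_5 = 178387/224256x + 3/28y^4 - 15/56y^3 + 232249/130816y^2 + 1006675/1046528y - 1233877/3139584 to the basis.

S(f_2,f_3): lcm = x^2y^2. S = 3/4x^2 - 1/8xy^3 + 7/4xy^2 - 1/8xy - 3/8x + 3/8y^3 + 5/4y^2.
  reduce S modulo (f_1, f_2, f_3, h_4, h_5):
  remainder 81534/1248709y^4 + 2115447/9989672y^3 + 187304149/79917376y^2 + 9459739/79917376y - 83069505/39958688 ≠ 0; add h_6 = 81534/1248709y^4 + 2115447/9989672y^3 + 187304149/79917376y^2 + 9459739/79917376y - 83069505/39958688 to the basis.

S(f_1,h_4): lcm = x^3y. S = 3077/3504x^3 + 9/292x^2y^2 + 275/2336x^2y + 13771/7008x^2 - 1/7xy^3 - 8/7xy^2 + 3/28y^3 - 2/7y^2 + 45/28y.
  reduce S modulo (f_1, f_2, f_3, h_4, h_5, h_6):
  remainder -4514854367/1777658624y^3 - 132022071365/14221268992y^2 + 194399577439/42663806976y + 241054643363/21331903488 ≠ 0; add h_7 = -4514854367/1777658624y^3 - 132022071365/14221268992y^2 + 194399577439/42663806976y + 241054643363/21331903488 to the basis.

S(f_2,h_4): lcm = x^2y. S = 3077/3504x^2 - 55/584xy^2 + 4363/2336xy + 13771/7008x + 3/8y^2 + 5/4y.
  reduce S modulo (f_1, f_2, f_3, h_4, h_5, h_6, h_7):
  remainder -365293336127/10546699801312y^2 + 43253829624183/21093399602624y + 43984416296437/21093399602624 ≠ 0; add h_8 = -365293336127/10546699801312y^2 + 43253829624183/21093399602624y + 43984416296437/21093399602624 to the basis.

S(f_3,h_4): lcm = xy^2. S = 3077/3504xy - 3/4x + 9/292y^3 + 275/2336y^2 + 14647/7008y + 3/8.
  reduce S modulo (f_1, f_2, f_3, h_4, h_5, h_6, h_7, h_8):
  remainder 1241158587877243/319996962447252y + 1241158587877243/319996962447252 ≠ 0; add h_9 = 1241158587877243/319996962447252y + 1241158587877243/319996962447252 to the basis.

The other S-polynomials (S(f_1,h_5), S(f_2,h_5), S(f_3,h_5), S(h_4,h_5), S(f_1,h_6), S(f_2,h_6), S(f_3,h_6), S(h_4,h_6), S(h_5,h_6), S(f_1,h_7), S(f_2,h_7), S(f_3,h_7), S(h_4,h_7), S(h_5,h_7), S(h_6,h_7), S(f_1,h_8), S(f_2,h_8), S(f_3,h_8), S(h_4,h_8), S(h_5,h_8), S(h_6,h_8), S(h_7,h_8), S(f_1,h_9), S(f_2,h_9), S(f_3,h_9), S(h_4,h_9), S(h_5,h_9), S(h_6,h_9), S(h_7,h_9), S(h_8,h_9)) all reduce to 0 modulo the current basis, so we have a Gröbner basis.
Inter-reduce: drop elements whose leading term is divisible by another's, tail-reduce, and make monic.
Reduced Gröbner basis: {x + 1, y + 1}.
Label its elements g_1 = x + 1, g_2 = y + 1.

Reduce p = 11y^2 + 3y - 2 modulo G:
  leading term y^2: subtract (11y)·g_2 from 11y^2 + 3y - 2 → -8y - 2
  leading term y: subtract (-8)·g_2 from -8y - 2 → 6
  leading term 1: no divisor's leading term divides it; move 6 to the remainder.
  normal form = 6.
The normal form is nonzero, so p ∉ I. Since p minus its normal form lies in I, I + (p) = I + (r) where r = 6; decide whether this ideal is the whole ring.
Here r = 6 is a nonzero constant, hence a unit: 1 ∈ I + (p), the Gröbner basis of I + (p) is {1}, and the enlarged system has no common solution — adjoining p is inconsistent.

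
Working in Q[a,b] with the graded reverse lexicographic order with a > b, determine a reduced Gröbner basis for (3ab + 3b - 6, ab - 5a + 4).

f_1 = 3ab + 3b - 6, LT = ab.
f_2 = ab - 5a + 4, LT = ab.

S(f_1,f_2): lcm = ab. S = 5a + b - 6.
  leading term a: no divisor's leading term divides it; move 5a to the remainder.
  leading term b: no divisor's leading term divides it; move b to the remainder.
  leading term 1: no divisor's leading term divides it; move -6 to the remainder.
  remainder 5a + b - 6 ≠ 0; add g_3 = 5a + b - 6 to the basis.

S(f_1,g_3): lcm = ab. S = -1/5b^2 + 11/5b - 2.
  leading term b^2: no divisor's leading term divides it; move -1/5b^2 to the remainder.
  leading term b: no divisor's leading term divides it; move 11/5b to the remainder.
  leading term 1: no divisor's leading term divides it; move -2 to the remainder.
  remainder -1/5b^2 + 11/5b - 2 ≠ 0; add g_4 = -1/5b^2 + 11/5b - 2 to the basis.

S(f_2,g_3): lcm = ab. S = -1/5b^2 - 5a + 6/5b + 4.
  leading term b^2: subtract (1)·g_4 from -1/5b^2 - 5a + 6/5b + 4 → -5a - b + 6
  leading term a: subtract (-1)·g_3 from -5a - b + 6 → 0
  remainder 0.

S(f_1,g_4): lcm = ab^2. S = 11ab + b^2 - 10a - 2b.
  leading term ab: subtract (11/3)·f_1 from 11ab + b^2 - 10a - 2b → b^2 - 10a - 13b + 22
  leading term b^2: subtract (-5)·g_4 from b^2 - 10a - 13b + 22 → -10a - 2b + 12
  leading term a: subtract (-2)·g_3 from -10a - 2b + 12 → 0
  remainder 0.

S(f_2,g_4): lcm = ab^2. S = 6ab - 10a + 4b.
  leading term ab: subtract (2)·f_1 from 6ab - 10a + 4b → -10a - 2b + 12
  leading term a: subtract (-2)·g_3 from -10a - 2b + 12 → 0
  remainder 0.

S(g_3,g_4): leading monomials are coprime, so the S-polynomial reduces to 0 (Buchberger's first criterion).
Every S-polynomial of the final basis reduces to 0, so we have a Gröbner basis.
Inter-reduce: drop elements whose leading term is divisible by another's, tail-reduce, and make monic.

G = {b^2 - 11b + 10, a + 1/5b - 6/5}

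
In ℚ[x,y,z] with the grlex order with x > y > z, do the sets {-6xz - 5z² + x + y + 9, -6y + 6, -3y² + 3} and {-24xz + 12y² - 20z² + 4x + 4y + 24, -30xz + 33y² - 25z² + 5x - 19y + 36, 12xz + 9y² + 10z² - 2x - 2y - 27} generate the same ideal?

Two ideals are equal iff their reduced Gröbner bases coincide (the reduced basis is unique for a fixed ordering).
Buchberger on the first generating set:
f_1 = -6xz - 5z² + x + y + 9, LT = xz.
f_2 = -6y + 6, LT = y.
f_3 = -3y² + 3, LT = y².

The S-polynomials (S(f_1,f_2), S(f_1,f_3), S(f_2,f_3)) all reduce to 0 modulo the current basis, so we have a Gröbner basis.
Inter-reduce: drop elements whose leading term is divisible by another's, tail-reduce, and make monic.
Reduced Gröbner basis: {xz + ⅚z² - ⅙x - 5/3, y - 1}.

Buchberger on the second generating set:
h_1 = -24xz + 12y² - 20z² + 4x + 4y + 24, LT = xz.
h_2 = -30xz + 33y² - 25z² + 5x - 19y + 36, LT = xz.
h_3 = 12xz + 9y² + 10z² - 2x - 2y - 27, LT = xz.

S(h_1,h_2): lcm = xz. S = ⅗y² - ⅘y + ⅕.
  reduce S modulo (h_1, h_2, h_3):
  remainder ⅗y² - ⅘y + ⅕ ≠ 0; add k_4 = ⅗y² - ⅘y + ⅕ to the basis.

S(h_1,h_3): lcm = xz. S = -5/4y² + 5/4.
  reduce S modulo (h_1, h_2, h_3, k_4):
  remainder -5/3y + 5/3 ≠ 0; add k_5 = -5/3y + 5/3 to the basis.

The other S-polynomials (S(h_2,h_3), S(h_1,k_4), S(h_2,k_4), S(h_3,k_4), S(h_1,k_5), S(h_2,k_5), S(h_3,k_5), S(k_4,k_5)) all reduce to 0 modulo the current basis, so we have a Gröbner basis.
Inter-reduce: drop elements whose leading term is divisible by another's, tail-reduce, and make monic.
Reduced Gröbner basis: {xz + ⅚z² - ⅙x - 5/3, y - 1}.

The two bases agree; hence the ideals are identical.

Yes, the ideals are equal.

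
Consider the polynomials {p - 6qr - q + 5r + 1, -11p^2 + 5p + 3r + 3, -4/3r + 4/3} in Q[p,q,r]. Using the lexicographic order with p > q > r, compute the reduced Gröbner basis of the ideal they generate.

G = {p - 7q + 6, q^2 - 137/77q + 60/77, r - 1}

f_1 = p - 6qr - q + 5r + 1, LT = p.
f_2 = -11p^2 + 5p + 3r + 3, LT = p^2.
f_3 = -4/3r + 4/3, LT = r.

S(f_1,f_2): lcm = p^2. S = -6pqr - pq + 5pr + 16/11p + 3/11r + 3/11.
  reduce S modulo (f_1, f_2, f_3):
  remainder -49q^2 + 959/11q - 420/11 ≠ 0; add g_4 = -49q^2 + 959/11q - 420/11 to the basis.

The other S-polynomials (S(f_1,f_3), S(f_2,f_3), S(f_1,g_4), S(f_2,g_4), S(f_3,g_4)) all reduce to 0 modulo the current basis, so we have a Gröbner basis.
Inter-reduce: drop elements whose leading term is divisible by another's, tail-reduce, and make monic.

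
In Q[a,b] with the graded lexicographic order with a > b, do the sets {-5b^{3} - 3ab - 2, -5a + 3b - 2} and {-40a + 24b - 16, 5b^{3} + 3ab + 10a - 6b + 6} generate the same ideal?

Yes, the ideals are equal.

Equality of ideals is decidable: compute both reduced Gröbner bases (unique for the ordering) and check whether they agree.
Buchberger on the first generating set:
f_1 = -5b^{3} - 3ab - 2, LT = b^{3}.
f_2 = -5a + 3b - 2, LT = a.

The S-polynomials (S(f_1,f_2)) all reduce to 0 modulo the current basis, so we have a Gröbner basis.
Inter-reduce: drop elements whose leading term is divisible by another's, tail-reduce, and make monic.
Reduced Gröbner basis: {b^{3} + \tfrac{9}{25}b^{2} - \tfrac{6}{25}b + \tfrac{2}{5}, a - \tfrac{3}{5}b + \tfrac{2}{5}}.

Buchberger on the second generating set:
h_1 = -40a + 24b - 16, LT = a.
h_2 = 5b^{3} + 3ab + 10a - 6b + 6, LT = b^{3}.

The S-polynomials (S(h_1,h_2)) all reduce to 0 modulo the current basis, so we have a Gröbner basis.
Inter-reduce: drop elements whose leading term is divisible by another's, tail-reduce, and make monic.
Reduced Gröbner basis: {b^{3} + \tfrac{9}{25}b^{2} - \tfrac{6}{25}b + \tfrac{2}{5}, a - \tfrac{3}{5}b + \tfrac{2}{5}}.

The two bases agree; hence the ideals are identical.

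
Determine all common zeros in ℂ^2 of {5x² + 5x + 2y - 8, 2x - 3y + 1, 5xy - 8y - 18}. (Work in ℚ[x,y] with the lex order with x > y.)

{(-2, -1)}

Compute a lex Gröbner basis by Buchberger's algorithm.
f_1 = 5x² + 5x + 2y - 8, LT = x².
f_2 = 2x - 3y + 1, LT = x.
f_3 = 5xy - 8y - 18, LT = xy.

S(f_1,f_2): lcm = x². S = 3/2xy + ½x + ⅖y - 8/5.
  reduce S modulo (f_1, f_2, f_3):
  remainder 9/4y² + ⅖y - 37/20 ≠ 0; add h_4 = 9/4y² + ⅖y - 37/20 to the basis.

S(f_1,f_3): lcm = x²y. S = 13/5xy + 18/5x + ⅖y² - 8/5y.
  reduce S modulo (f_1, f_2, f_3, h_4):
  remainder 781/450y + 781/450 ≠ 0; add h_5 = 781/450y + 781/450 to the basis.

The other S-polynomials (S(f_2,f_3), S(f_1,h_4), S(f_2,h_4), S(f_3,h_4), S(f_1,h_5), S(f_2,h_5), S(f_3,h_5), S(h_4,h_5)) all reduce to 0 modulo the current basis, so we have a Gröbner basis.
Inter-reduce: drop elements whose leading term is divisible by another's, tail-reduce, and make monic.
Reduced Gröbner basis: {x + 2, y + 1}.

The lex basis is triangular: the last element involves only y. Solving y + 1 = 0 gives y ∈ {-1}; substituting each value into the earlier elements determines the remaining variables.
  y = -1: the earlier basis element becomes x + 2 = 0, giving x = -2 — point (-2, -1).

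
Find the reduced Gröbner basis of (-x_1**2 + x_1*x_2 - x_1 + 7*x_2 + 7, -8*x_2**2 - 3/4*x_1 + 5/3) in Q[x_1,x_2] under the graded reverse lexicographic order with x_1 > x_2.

G = {x_1**2 - x_1*x_2 + x_1 - 7*x_2 - 7, x_2**2 + 3/32*x_1 - 5/24}

f_1 = -x_1**2 + x_1*x_2 - x_1 + 7*x_2 + 7, LT = x_1**2.
f_2 = -8*x_2**2 - 3/4*x_1 + 5/3, LT = x_2**2.

The S-polynomials (S(f_1,f_2)) all reduce to 0 modulo the current basis, so we have a Gröbner basis.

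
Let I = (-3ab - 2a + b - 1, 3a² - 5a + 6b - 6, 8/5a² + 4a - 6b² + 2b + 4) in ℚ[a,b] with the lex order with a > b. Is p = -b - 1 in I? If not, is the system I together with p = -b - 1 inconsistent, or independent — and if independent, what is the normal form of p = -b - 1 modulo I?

Adjoining -b - 1 makes the ideal the whole ring: the system is inconsistent.

First compute the reduced Gröbner basis of I by Buchberger's algorithm.
f_1 = -3ab - 2a + b - 1, LT = ab.
f_2 = 3a² - 5a + 6b - 6, LT = a².
f_3 = 8/5a² + 4a - 6b² + 2b + 4, LT = a².

S(f_1,f_2): lcm = a²b. S = ⅔a² + 4/3ab + ⅓a - 2b² + 2b.
  reduce S modulo (f_1, f_2, f_3):
  remainder 5/9a - 2b² + 10/9b + 8/9 ≠ 0; add h_4 = 5/9a - 2b² + 10/9b + 8/9 to the basis.

S(f_1,f_3): lcm = a²b. S = ⅔a² - 17/6ab + ⅓a + 15/4b³ - 5/4b² - 5/2b.
  reduce S modulo (f_1, f_2, f_3, h_4):
  remainder 15/4b³ + 43/4b² - 103/9b - 55/18 ≠ 0; add h_5 = 15/4b³ + 43/4b² - 103/9b - 55/18 to the basis.

S(f_2,f_3): lcm = a². S = -25/6a + 15/4b² + ¾b - 9/2.
  reduce S modulo (f_1, f_2, f_3, h_4, h_5):
  remainder -45/4b² + 109/12b + 13/6 ≠ 0; add h_6 = -45/4b² + 109/12b + 13/6 to the basis.

S(f_1,h_4): lcm = ab. S = ⅔a + 18/5b³ - 2b² - 29/15b + ⅓.
  reduce S modulo (f_1, f_2, f_3, h_4, h_5, h_6):
  remainder -977/3375b + 977/3375 ≠ 0; add h_7 = -977/3375b + 977/3375 to the basis.

The other S-polynomials (S(f_2,h_4), S(f_3,h_4), S(f_1,h_5), S(f_2,h_5), S(f_3,h_5), S(h_4,h_5), S(f_1,h_6), S(f_2,h_6), S(f_3,h_6), S(h_4,h_6), S(h_5,h_6), S(f_1,h_7), S(f_2,h_7), S(f_3,h_7), S(h_4,h_7), S(h_5,h_7), S(h_6,h_7)) all reduce to 0 modulo the current basis, so we have a Gröbner basis.
Inter-reduce: drop elements whose leading term is divisible by another's, tail-reduce, and make monic.
Reduced Gröbner basis: {a, b - 1}.
Label its elements g_1 = a, g_2 = b - 1.

Reduce p = -b - 1 modulo G:
  leading term b: subtract (-1)·g_2 from -b - 1 → -2
  leading term 1: no divisor's leading term divides it; move -2 to the remainder.
  normal form = -2.
The normal form is nonzero, so p ∉ I. Since p minus its normal form lies in I, I + (p) = I + (r) where r = -2; decide whether this ideal is the whole ring.
Here r = -2 is a nonzero constant, hence a unit: 1 ∈ I + (p), the Gröbner basis of I + (p) is {1}, and the enlarged system has no common solution — adjoining p is inconsistent.

Ideal membership is decidable via reduction modulo a Gröbner basis.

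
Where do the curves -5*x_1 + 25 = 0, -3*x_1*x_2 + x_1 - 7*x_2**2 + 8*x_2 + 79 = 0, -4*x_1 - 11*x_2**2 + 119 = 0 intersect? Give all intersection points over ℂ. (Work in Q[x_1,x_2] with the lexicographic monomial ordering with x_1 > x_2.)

{(5, 3)}

Compute a lex Gröbner basis by Buchberger's algorithm.
f_1 = -5*x_1 + 25, LT = x_1.
f_2 = -3*x_1*x_2 + x_1 - 7*x_2**2 + 8*x_2 + 79, LT = x_1*x_2.
f_3 = -4*x_1 - 11*x_2**2 + 119, LT = x_1.

S(f_1,f_2): lcm = x_1*x_2. S = 1/3*x_1 - 7/3*x_2**2 - 7/3*x_2 + 79/3.
  leading term x_1: subtract (-1/15)·f_1 from 1/3*x_1 - 7/3*x_2**2 - 7/3*x_2 + 79/3 → -7/3*x_2**2 - 7/3*x_2 + 28
  leading term x_2**2: no divisor's leading term divides it; move -7/3*x_2**2 to the remainder.
  leading term x_2: no divisor's leading term divides it; move -7/3*x_2 to the remainder.
  leading term 1: no divisor's leading term divides it; move 28 to the remainder.
  remainder -7/3*x_2**2 - 7/3*x_2 + 28 ≠ 0; add h_4 = -7/3*x_2**2 - 7/3*x_2 + 28 to the basis.

S(f_1,f_3): lcm = x_1. S = -11/4*x_2**2 + 99/4.
  leading term x_2**2: subtract (33/28)·h_4 from -11/4*x_2**2 + 99/4 → 11/4*x_2 - 33/4
  leading term x_2: no divisor's leading term divides it; move 11/4*x_2 to the remainder.
  leading term 1: no divisor's leading term divides it; move -33/4 to the remainder.
  remainder 11/4*x_2 - 33/4 ≠ 0; add h_5 = 11/4*x_2 - 33/4 to the basis.

The other S-polynomials (S(f_2,f_3), S(f_1,h_4), S(f_2,h_4), S(f_3,h_4), S(f_1,h_5), S(f_2,h_5), S(f_3,h_5), S(h_4,h_5)) all reduce to 0 modulo the current basis, so we have a Gröbner basis.
Inter-reduce: drop elements whose leading term is divisible by another's, tail-reduce, and make monic.
Reduced Gröbner basis: {x_1 - 5, x_2 - 3}.

Since the basis is lex-ordered, x_2 - 3 is univariate in x_2. Its roots are {3}. Back-substituting each root into the other basis elements fixes the other coordinates.
  x_2 = 3: the earlier basis element becomes x_1 - 5 = 0, giving x_1 = 5 — point (5, 3).
Zero-dimensionality of the ideal guarantees finitely many solutions over ℂ.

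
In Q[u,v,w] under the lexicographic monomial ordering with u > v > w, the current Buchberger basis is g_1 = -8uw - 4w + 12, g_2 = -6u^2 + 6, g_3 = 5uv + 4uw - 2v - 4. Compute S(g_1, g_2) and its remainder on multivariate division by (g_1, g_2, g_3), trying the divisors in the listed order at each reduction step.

lcm(LM(g_1), LM(g_2)) = u^2w.
S = (lcm/LT(g_1))·g_1 − (lcm/LT(g_2))·g_2 = 1/2uw - 3/2u + w.
Reduce S modulo (g_1, g_2, g_3) in that order:
  leading term uw: subtract (-1/16)·g_1 from 1/2uw - 3/2u + w → -3/2u + 3/4w + 3/4
  leading term u: no divisor's leading term divides it; move -3/2u to the remainder.
  leading term w: no divisor's leading term divides it; move 3/4w to the remainder.
  leading term 1: no divisor's leading term divides it; move 3/4 to the remainder.
The remainder -3/2u + 3/4w + 3/4 is nonzero, so it would be added as the next basis element.

S(g_1, g_2) = 1/2uw - 3/2u + w; remainder on division = -3/2u + 3/4w + 3/4.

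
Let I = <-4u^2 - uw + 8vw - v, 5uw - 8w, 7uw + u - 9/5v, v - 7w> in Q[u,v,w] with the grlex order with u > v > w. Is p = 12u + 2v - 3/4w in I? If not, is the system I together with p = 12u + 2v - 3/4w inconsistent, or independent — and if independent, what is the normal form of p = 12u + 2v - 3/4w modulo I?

First compute the reduced Gröbner basis of I by Buchberger's algorithm.
f_1 = -4u^2 - uw + 8vw - v, LT = u^2.
f_2 = 5uw - 8w, LT = uw.
f_3 = 7uw + u - 9/5v, LT = uw.
f_4 = v - 7w, LT = v.

S(f_1,f_2): lcm = u^2w. S = 1/4uw^2 - 2vw^2 + 8/5uw + 1/4vw.
  leading term uw^2: subtract (1/20w)·f_2 from 1/4uw^2 - 2vw^2 + 8/5uw + 1/4vw → -2vw^2 + 8/5uw + 1/4vw + 2/5w^2
  leading term vw^2: subtract (-2w^2)·f_4 from -2vw^2 + 8/5uw + 1/4vw + 2/5w^2 → -14w^3 + 8/5uw + 1/4vw + 2/5w^2
  leading term w^3: no divisor's leading term divides it; move -14w^3 to the remainder.
  leading term uw: subtract (8/25)·f_2 from 8/5uw + 1/4vw + 2/5w^2 → 1/4vw + 2/5w^2 + 64/25w
  leading term vw: subtract (1/4w)·f_4 from 1/4vw + 2/5w^2 + 64/25w → 43/20w^2 + 64/25w
  leading term w^2: no divisor's leading term divides it; move 43/20w^2 to the remainder.
  leading term w: no divisor's leading term divides it; move 64/25w to the remainder.
  remainder -14w^3 + 43/20w^2 + 64/25w ≠ 0; add h_5 = -14w^3 + 43/20w^2 + 64/25w to the basis.

S(f_1,f_3): lcm = u^2w. S = 1/4uw^2 - 2vw^2 - 1/7u^2 + 9/35uv + 1/4vw.
  leading term uw^2: subtract (1/20w)·f_2 from 1/4uw^2 - 2vw^2 - 1/7u^2 + 9/35uv + 1/4vw → -2vw^2 - 1/7u^2 + 9/35uv + 1/4vw + 2/5w^2
  leading term vw^2: subtract (-2w^2)·f_4 from -2vw^2 - 1/7u^2 + 9/35uv + 1/4vw + 2/5w^2 → -14w^3 - 1/7u^2 + 9/35uv + 1/4vw + 2/5w^2
  leading term w^3: subtract (1)·h_5 from -14w^3 - 1/7u^2 + 9/35uv + 1/4vw + 2/5w^2 → -1/7u^2 + 9/35uv + 1/4vw - 7/4w^2 - 64/25w
  leading term u^2: subtract (1/28)·f_1 from -1/7u^2 + 9/35uv + 1/4vw - 7/4w^2 - 64/25w → 9/35uv + 1/28uw - 1/28vw - 7/4w^2 + 1/28v - 64/25w
  leading term uv: subtract (9/35u)·f_4 from 9/35uv + 1/28uw - 1/28vw - 7/4w^2 + 1/28v - 64/25w → 257/140uw - 1/28vw - 7/4w^2 + 1/28v - 64/25w
  leading term uw: subtract (257/700)·f_2 from 257/140uw - 1/28vw - 7/4w^2 + 1/28v - 64/25w → -1/28vw - 7/4w^2 + 1/28v + 66/175w
  leading term vw: subtract (-1/28w)·f_4 from -1/28vw - 7/4w^2 + 1/28v + 66/175w → -2w^2 + 1/28v + 66/175w
  leading term w^2: no divisor's leading term divides it; move -2w^2 to the remainder.
  leading term v: subtract (1/28)·f_4 from 1/28v + 66/175w → 439/700w
  leading term w: no divisor's leading term divides it; move 439/700w to the remainder.
  remainder -2w^2 + 439/700w ≠ 0; add h_6 = -2w^2 + 439/700w to the basis.

S(f_2,f_3): lcm = uw. S = -1/7u + 9/35v - 8/5w.
  leading term u: no divisor's leading term divides it; move -1/7u to the remainder.
  leading term v: subtract (9/35)·f_4 from 9/35v - 8/5w → 1/5w
  leading term w: no divisor's leading term divides it; move 1/5w to the remainder.
  remainder -1/7u + 1/5w ≠ 0; add h_7 = -1/7u + 1/5w to the basis.

S(f_3,h_5): lcm = uw^3. S = 83/280uw^2 - 9/35vw^2 + 32/175uw.
  leading term uw^2: subtract (83/1400w)·f_2 from 83/280uw^2 - 9/35vw^2 + 32/175uw → -9/35vw^2 + 32/175uw + 83/175w^2
  leading term vw^2: subtract (-9/35w^2)·f_4 from -9/35vw^2 + 32/175uw + 83/175w^2 → -9/5w^3 + 32/175uw + 83/175w^2
  leading term w^3: subtract (9/70)·h_5 from -9/5w^3 + 32/175uw + 83/175w^2 → 32/175uw + 277/1400w^2 - 288/875w
  leading term uw: subtract (32/875)·f_2 from 32/175uw + 277/1400w^2 - 288/875w → 277/1400w^2 - 32/875w
  leading term w^2: subtract (-277/2800)·h_6 from 277/1400w^2 - 32/875w → 49923/1960000w
  leading term w: no divisor's leading term divides it; move 49923/1960000w to the remainder.
  remainder 49923/1960000w ≠ 0; add h_8 = 49923/1960000w to the basis.

The other S-polynomials (S(f_1,f_4), S(f_2,f_4), S(f_3,f_4), S(f_1,h_5), S(f_2,h_5), S(f_4,h_5), S(f_1,h_6), S(f_2,h_6), S(f_3,h_6), S(f_4,h_6), S(h_5,h_6), S(f_1,h_7), S(f_2,h_7), S(f_3,h_7), S(f_4,h_7), S(h_5,h_7), S(h_6,h_7), S(f_1,h_8), S(f_2,h_8), S(f_3,h_8), S(f_4,h_8), S(h_5,h_8), S(h_6,h_8), S(h_7,h_8)) all reduce to 0 modulo the current basis, so we have a Gröbner basis.
Inter-reduce: drop elements whose leading term is divisible by another's, tail-reduce, and make monic.
Reduced Gröbner basis: {u, v, w}.
Label its elements g_1 = u, g_2 = v, g_3 = w.

Reduce p = 12u + 2v - 3/4w modulo G:
  leading term u: subtract (12)·g_1 from 12u + 2v - 3/4w → 2v - 3/4w
  leading term v: subtract (2)·g_2 from 2v - 3/4w → -3/4w
  leading term w: subtract (-3/4)·g_3 from -3/4w → 0
  normal form = 0.
Since the normal form is 0, p ∈ I.

12u + 2v - 3/4w lies in I (it reduces to 0).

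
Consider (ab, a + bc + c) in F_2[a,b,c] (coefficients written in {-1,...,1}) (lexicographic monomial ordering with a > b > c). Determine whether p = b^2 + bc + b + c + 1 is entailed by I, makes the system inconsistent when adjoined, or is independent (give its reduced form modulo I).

b^2 + bc + b + c + 1 is independent of I; its normal form modulo I is b^2 + bc + b + c + 1.

First compute the reduced Gröbner basis of I by Buchberger's algorithm.
f_1 = ab, LT = ab.
f_2 = a + bc + c, LT = a.

S(f_1,f_2): lcm = ab. S = b^2c + bc.
  leading term b^2c: no divisor's leading term divides it; move b^2c to the remainder.
  leading term bc: no divisor's leading term divides it; move bc to the remainder.
  remainder b^2c + bc ≠ 0; add h_3 = b^2c + bc to the basis.

The other S-polynomials (S(f_1,h_3), S(f_2,h_3)) all reduce to 0 modulo the current basis, so we have a Gröbner basis.
Inter-reduce: drop elements whose leading term is divisible by another's, tail-reduce, and make monic.
Reduced Gröbner basis: {a + bc + c, b^2c + bc}.
Label its elements g_1 = a + bc + c, g_2 = b^2c + bc.

Reduce p = b^2 + bc + b + c + 1 modulo G:
  leading term b^2: no divisor's leading term divides it; move b^2 to the remainder.
  leading term bc: no divisor's leading term divides it; move bc to the remainder.
  leading term b: no divisor's leading term divides it; move b to the remainder.
  leading term c: no divisor's leading term divides it; move c to the remainder.
  leading term 1: no divisor's leading term divides it; move 1 to the remainder.
  normal form = b^2 + bc + b + c + 1.
The normal form is nonzero, so p ∉ I. Since p minus its normal form lies in I, I + (p) = I + (r) where r = b^2 + bc + b + c + 1; decide whether this ideal is the whole ring.
Run Buchberger on G together with r (pairs among the g_i already reduce to 0 since G is a Gröbner basis):
g_1 = a + bc + c, LT = a.
g_2 = b^2c + bc, LT = b^2c.
r = b^2 + bc + b + c + 1, LT = b^2.

S(g_2,r): lcm = b^2c. S = bc^2 + c^2 + c.
  leading term bc^2: no divisor's leading term divides it; move bc^2 to the remainder.
  leading term c^2: no divisor's leading term divides it; move c^2 to the remainder.
  leading term c: no divisor's leading term divides it; move c to the remainder.
  remainder bc^2 + c^2 + c ≠ 0; add m_4 = bc^2 + c^2 + c to the basis.

S(g_2,m_4): lcm = b^2c^2. S = bc.
  leading term bc: no divisor's leading term divides it; move bc to the remainder.
  remainder bc ≠ 0; add m_5 = bc to the basis.

S(m_4,m_5): lcm = bc^2. S = c^2 + c.
  leading term c^2: no divisor's leading term divides it; move c^2 to the remainder.
  leading term c: no divisor's leading term divides it; move c to the remainder.
  remainder c^2 + c ≠ 0; add m_6 = c^2 + c to the basis.

The other S-polynomials (S(g_1,g_2), S(g_1,r), S(g_1,m_4), S(r,m_4), S(g_1,m_5), S(g_2,m_5), S(r,m_5), S(g_1,m_6), S(g_2,m_6), S(r,m_6), S(m_4,m_6), S(m_5,m_6)) all reduce to 0 modulo the current basis, so we have a Gröbner basis.
Inter-reduce: drop elements whose leading term is divisible by another's, tail-reduce, and make monic.
Reduced Gröbner basis: {a + c, b^2 + b + c + 1, bc, c^2 + c}.
The reduced Gröbner basis of I + (p) is {a + c, b^2 + b + c + 1, bc, c^2 + c} ≠ {1}, a proper ideal, so the enlarged system stays consistent: p is independent of I, with normal form b^2 + bc + b + c + 1.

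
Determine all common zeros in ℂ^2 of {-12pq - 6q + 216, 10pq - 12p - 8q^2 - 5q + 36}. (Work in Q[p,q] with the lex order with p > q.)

Compute a lex Gröbner basis by Buchberger's algorithm.
f_1 = -12pq - 6q + 216, LT = pq.
f_2 = 10pq - 12p - 8q^2 - 5q + 36, LT = pq.

S(f_1,f_2): lcm = pq. S = 6/5p + 4/5q^2 + q - 108/5.
  leading term p: no divisor's leading term divides it; move 6/5p to the remainder.
  leading term q^2: no divisor's leading term divides it; move 4/5q^2 to the remainder.
  leading term q: no divisor's leading term divides it; move q to the remainder.
  leading term 1: no divisor's leading term divides it; move -108/5 to the remainder.
  remainder 6/5p + 4/5q^2 + q - 108/5 ≠ 0; add h_3 = 6/5p + 4/5q^2 + q - 108/5 to the basis.

S(f_1,h_3): lcm = pq. S = -2/3q^3 - 5/6q^2 + 37/2q - 18.
  leading term q^3: no divisor's leading term divides it; move -2/3q^3 to the remainder.
  leading term q^2: no divisor's leading term divides it; move -5/6q^2 to the remainder.
  leading term q: no divisor's leading term divides it; move 37/2q to the remainder.
  leading term 1: no divisor's leading term divides it; move -18 to the remainder.
  remainder -2/3q^3 - 5/6q^2 + 37/2q - 18 ≠ 0; add h_4 = -2/3q^3 - 5/6q^2 + 37/2q - 18 to the basis.

The other S-polynomials (S(f_2,h_3), S(f_1,h_4), S(f_2,h_4), S(h_3,h_4)) all reduce to 0 modulo the current basis, so we have a Gröbner basis.
Inter-reduce: drop elements whose leading term is divisible by another's, tail-reduce, and make monic.
Reduced Gröbner basis: {p + 2/3q^2 + 5/6q - 18, q^3 + 5/4q^2 - 111/4q + 27}.

A lex Gröbner basis eliminates variables successively. Here q^3 + 5/4q^2 - 111/4q + 27 depends only on q, with roots {4, -21/8 + 3*sqrt(97)/8, -3*sqrt(97)/8 - 21/8}; lifting each root through the earlier basis elements recovers the full solutions.
  q = 4: the earlier basis element becomes p - 4 = 0, giving p = 4 — point (4, 4).
  q = -21/8 + 3*sqrt(97)/8: the earlier basis element becomes p - sqrt(97) - 13/2 = 0, giving p = 13/2 + sqrt(97) — point (13/2 + sqrt(97), -21/8 + 3*sqrt(97)/8).
  q = -3*sqrt(97)/8 - 21/8: the earlier basis element becomes p - 13/2 + sqrt(97) = 0, giving p = 13/2 - sqrt(97) — point (13/2 - sqrt(97), -3*sqrt(97)/8 - 21/8).
Each listed point satisfies every original equation (direct substitution).

{(4, 4), (13/2 + sqrt(97), -21/8 + 3*sqrt(97)/8), (13/2 - sqrt(97), -3*sqrt(97)/8 - 21/8)}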